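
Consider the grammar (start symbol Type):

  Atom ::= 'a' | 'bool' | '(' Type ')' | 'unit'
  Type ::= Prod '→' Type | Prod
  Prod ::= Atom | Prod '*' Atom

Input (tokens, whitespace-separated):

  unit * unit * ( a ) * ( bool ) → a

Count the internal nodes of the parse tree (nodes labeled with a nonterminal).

[Type [Prod [Prod [Prod [Prod [Atom unit]] * [Atom unit]] * [Atom ( [Type [Prod [Atom a]]] )]] * [Atom ( [Type [Prod [Atom bool]]] )]] → [Type [Prod [Atom a]]]]

18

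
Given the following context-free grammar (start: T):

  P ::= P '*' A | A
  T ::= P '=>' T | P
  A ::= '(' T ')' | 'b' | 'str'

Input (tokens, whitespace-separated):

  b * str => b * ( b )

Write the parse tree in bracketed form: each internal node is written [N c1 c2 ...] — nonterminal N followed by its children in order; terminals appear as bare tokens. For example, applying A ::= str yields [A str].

[T [P [P [A b]] * [A str]] => [T [P [P [A b]] * [A ( [T [P [A b]]] )]]]]

T
P => T
P * A => T
A * A => T
b * A => T
b * str => T
b * str => P
b * str => P * A
b * str => A * A
b * str => b * A
b * str => b * ( T )
b * str => b * ( P )
b * str => b * ( A )
b * str => b * ( b )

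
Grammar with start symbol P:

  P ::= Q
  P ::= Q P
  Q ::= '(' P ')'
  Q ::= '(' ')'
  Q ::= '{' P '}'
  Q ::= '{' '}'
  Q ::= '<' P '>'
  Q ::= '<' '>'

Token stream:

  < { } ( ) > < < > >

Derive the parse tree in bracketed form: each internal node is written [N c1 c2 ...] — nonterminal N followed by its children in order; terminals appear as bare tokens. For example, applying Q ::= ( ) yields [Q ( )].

[P [Q < [P [Q { }] [P [Q ( )]]] >] [P [Q < [P [Q < >]] >]]]

P
Q P
< P > P
< Q P > P
< { } P > P
< { } Q > P
< { } ( ) > P
< { } ( ) > Q
< { } ( ) > < P >
< { } ( ) > < Q >
< { } ( ) > < < > >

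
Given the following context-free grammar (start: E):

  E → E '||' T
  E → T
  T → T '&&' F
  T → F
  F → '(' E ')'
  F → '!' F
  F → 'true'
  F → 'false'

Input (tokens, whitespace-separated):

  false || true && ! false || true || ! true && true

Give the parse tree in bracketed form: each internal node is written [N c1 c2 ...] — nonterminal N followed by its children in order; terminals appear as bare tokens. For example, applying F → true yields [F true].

[E [E [E [E [T [F false]]] || [T [T [F true]] && [F ! [F false]]]] || [T [F true]]] || [T [T [F ! [F true]]] && [F true]]]

E
E || T
E || T || T
E || T || T || T
T || T || T || T
F || T || T || T
false || T || T || T
false || T && F || T || T
false || F && F || T || T
false || true && F || T || T
false || true && ! F || T || T
false || true && ! false || T || T
false || true && ! false || F || T
false || true && ! false || true || T
false || true && ! false || true || T && F
false || true && ! false || true || F && F
false || true && ! false || true || ! F && F
false || true && ! false || true || ! true && F
false || true && ! false || true || ! true && true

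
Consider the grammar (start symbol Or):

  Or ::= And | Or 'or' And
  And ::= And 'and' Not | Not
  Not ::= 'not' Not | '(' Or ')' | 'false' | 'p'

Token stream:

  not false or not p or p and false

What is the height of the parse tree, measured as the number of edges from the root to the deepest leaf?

[Or [Or [Or [And [Not not [Not false]]]] or [And [Not not [Not p]]]] or [And [And [Not p]] and [Not false]]]

6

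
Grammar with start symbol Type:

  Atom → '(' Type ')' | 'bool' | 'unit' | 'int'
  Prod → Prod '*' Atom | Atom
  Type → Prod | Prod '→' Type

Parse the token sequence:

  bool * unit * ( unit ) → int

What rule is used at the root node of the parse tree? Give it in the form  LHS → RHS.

Type → Prod '→' Type

[Type [Prod [Prod [Prod [Atom bool]] * [Atom unit]] * [Atom ( [Type [Prod [Atom unit]]] )]] → [Type [Prod [Atom int]]]]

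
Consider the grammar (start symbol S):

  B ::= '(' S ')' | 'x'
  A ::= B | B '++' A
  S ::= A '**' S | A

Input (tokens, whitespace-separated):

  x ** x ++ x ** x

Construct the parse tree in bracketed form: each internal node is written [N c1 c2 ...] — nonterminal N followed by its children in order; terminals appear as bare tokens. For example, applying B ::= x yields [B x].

[S [A [B x]] ** [S [A [B x] ++ [A [B x]]] ** [S [A [B x]]]]]

S
A ** S
B ** S
x ** S
x ** A ** S
x ** B ++ A ** S
x ** x ++ A ** S
x ** x ++ B ** S
x ** x ++ x ** S
x ** x ++ x ** A
x ** x ++ x ** B
x ** x ++ x ** x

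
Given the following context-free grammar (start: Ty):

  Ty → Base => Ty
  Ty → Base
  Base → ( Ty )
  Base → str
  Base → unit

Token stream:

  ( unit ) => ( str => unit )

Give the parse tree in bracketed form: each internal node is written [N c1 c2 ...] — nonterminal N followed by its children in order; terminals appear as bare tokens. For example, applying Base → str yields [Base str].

[Ty [Base ( [Ty [Base unit]] )] => [Ty [Base ( [Ty [Base str] => [Ty [Base unit]]] )]]]

Ty
Base => Ty
( Ty ) => Ty
( Base ) => Ty
( unit ) => Ty
( unit ) => Base
( unit ) => ( Ty )
( unit ) => ( Base => Ty )
( unit ) => ( str => Ty )
( unit ) => ( str => Base )
( unit ) => ( str => unit )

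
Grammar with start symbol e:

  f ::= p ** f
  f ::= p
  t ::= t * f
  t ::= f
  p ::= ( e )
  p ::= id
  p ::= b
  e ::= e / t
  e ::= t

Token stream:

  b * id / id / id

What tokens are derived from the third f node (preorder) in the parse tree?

[e [e [e [t [t [f [p b]]] * [f [p id]]]] / [t [f [p id]]]] / [t [f [p id]]]]

id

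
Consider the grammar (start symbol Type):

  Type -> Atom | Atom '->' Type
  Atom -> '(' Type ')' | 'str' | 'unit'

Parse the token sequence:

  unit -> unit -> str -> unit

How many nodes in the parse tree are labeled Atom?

[Type [Atom unit] -> [Type [Atom unit] -> [Type [Atom str] -> [Type [Atom unit]]]]]

4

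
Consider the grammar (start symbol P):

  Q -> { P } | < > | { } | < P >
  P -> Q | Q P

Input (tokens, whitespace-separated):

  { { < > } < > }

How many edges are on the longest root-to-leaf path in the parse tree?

6

[P [Q { [P [Q { [P [Q < >]] }] [P [Q < >]]] }]]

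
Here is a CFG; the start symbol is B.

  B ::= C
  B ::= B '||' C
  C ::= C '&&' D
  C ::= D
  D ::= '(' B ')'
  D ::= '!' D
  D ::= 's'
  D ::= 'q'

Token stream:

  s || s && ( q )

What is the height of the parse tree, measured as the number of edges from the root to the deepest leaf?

6

[B [B [C [D s]]] || [C [C [D s]] && [D ( [B [C [D q]]] )]]]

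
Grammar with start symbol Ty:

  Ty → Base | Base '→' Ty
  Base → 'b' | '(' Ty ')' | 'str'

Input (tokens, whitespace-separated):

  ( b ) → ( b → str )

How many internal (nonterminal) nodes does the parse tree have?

[Ty [Base ( [Ty [Base b]] )] → [Ty [Base ( [Ty [Base b] → [Ty [Base str]]] )]]]

10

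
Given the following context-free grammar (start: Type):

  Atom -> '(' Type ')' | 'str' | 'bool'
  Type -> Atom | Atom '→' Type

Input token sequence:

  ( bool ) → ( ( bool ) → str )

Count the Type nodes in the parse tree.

[Type [Atom ( [Type [Atom bool]] )] → [Type [Atom ( [Type [Atom ( [Type [Atom bool]] )] → [Type [Atom str]]] )]]]

6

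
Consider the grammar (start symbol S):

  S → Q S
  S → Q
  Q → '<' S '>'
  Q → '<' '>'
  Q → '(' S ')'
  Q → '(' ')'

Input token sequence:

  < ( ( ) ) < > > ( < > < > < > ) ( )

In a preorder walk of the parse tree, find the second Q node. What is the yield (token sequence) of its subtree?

( ( ) )

[S [Q < [S [Q ( [S [Q ( )]] )] [S [Q < >]]] >] [S [Q ( [S [Q < >] [S [Q < >] [S [Q < >]]]] )] [S [Q ( )]]]]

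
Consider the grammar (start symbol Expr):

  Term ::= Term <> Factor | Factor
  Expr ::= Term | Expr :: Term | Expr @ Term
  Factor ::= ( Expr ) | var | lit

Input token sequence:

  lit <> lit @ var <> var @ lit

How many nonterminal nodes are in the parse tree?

13

[Expr [Expr [Expr [Term [Term [Factor lit]] <> [Factor lit]]] @ [Term [Term [Factor var]] <> [Factor var]]] @ [Term [Factor lit]]]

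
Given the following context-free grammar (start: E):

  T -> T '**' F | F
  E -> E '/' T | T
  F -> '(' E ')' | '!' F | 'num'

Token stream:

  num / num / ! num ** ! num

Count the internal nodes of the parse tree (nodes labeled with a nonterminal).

13

[E [E [E [T [F num]]] / [T [F num]]] / [T [T [F ! [F num]]] ** [F ! [F num]]]]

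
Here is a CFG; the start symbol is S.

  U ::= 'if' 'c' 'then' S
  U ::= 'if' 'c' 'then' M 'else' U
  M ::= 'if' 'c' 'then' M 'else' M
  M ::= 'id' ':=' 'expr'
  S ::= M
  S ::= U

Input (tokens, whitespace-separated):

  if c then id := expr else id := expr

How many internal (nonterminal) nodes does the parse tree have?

[S [M if c then [M id := expr] else [M id := expr]]]

4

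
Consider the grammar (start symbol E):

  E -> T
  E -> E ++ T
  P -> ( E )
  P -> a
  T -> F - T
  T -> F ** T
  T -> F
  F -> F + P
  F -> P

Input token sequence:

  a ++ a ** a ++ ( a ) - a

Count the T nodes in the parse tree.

6

[E [E [E [T [F [P a]]]] ++ [T [F [P a]] ** [T [F [P a]]]]] ++ [T [F [P ( [E [T [F [P a]]]] )]] - [T [F [P a]]]]]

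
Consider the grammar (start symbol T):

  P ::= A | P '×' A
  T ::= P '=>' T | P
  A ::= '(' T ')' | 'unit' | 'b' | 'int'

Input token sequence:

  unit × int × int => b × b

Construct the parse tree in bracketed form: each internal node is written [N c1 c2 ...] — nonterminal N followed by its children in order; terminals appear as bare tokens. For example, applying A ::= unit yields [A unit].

T
P => T
P × A => T
P × A × A => T
A × A × A => T
unit × A × A => T
unit × int × A => T
unit × int × int => T
unit × int × int => P
unit × int × int => P × A
unit × int × int => A × A
unit × int × int => b × A
unit × int × int => b × b

[T [P [P [P [A unit]] × [A int]] × [A int]] => [T [P [P [A b]] × [A b]]]]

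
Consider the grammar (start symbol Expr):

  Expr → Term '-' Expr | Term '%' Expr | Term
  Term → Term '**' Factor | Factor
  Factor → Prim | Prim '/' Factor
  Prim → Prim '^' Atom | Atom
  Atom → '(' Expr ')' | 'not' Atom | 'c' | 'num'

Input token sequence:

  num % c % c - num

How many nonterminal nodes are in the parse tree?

20

[Expr [Term [Factor [Prim [Atom num]]]] % [Expr [Term [Factor [Prim [Atom c]]]] % [Expr [Term [Factor [Prim [Atom c]]]] - [Expr [Term [Factor [Prim [Atom num]]]]]]]]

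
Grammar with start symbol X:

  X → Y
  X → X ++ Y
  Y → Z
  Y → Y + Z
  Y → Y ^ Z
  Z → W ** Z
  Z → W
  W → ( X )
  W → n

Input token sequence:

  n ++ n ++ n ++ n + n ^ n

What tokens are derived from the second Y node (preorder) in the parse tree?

[X [X [X [X [Y [Z [W n]]]] ++ [Y [Z [W n]]]] ++ [Y [Z [W n]]]] ++ [Y [Y [Y [Z [W n]]] + [Z [W n]]] ^ [Z [W n]]]]

n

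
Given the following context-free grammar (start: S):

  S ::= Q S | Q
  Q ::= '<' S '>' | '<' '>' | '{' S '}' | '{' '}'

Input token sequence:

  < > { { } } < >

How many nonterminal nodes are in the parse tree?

[S [Q < >] [S [Q { [S [Q { }]] }] [S [Q < >]]]]

8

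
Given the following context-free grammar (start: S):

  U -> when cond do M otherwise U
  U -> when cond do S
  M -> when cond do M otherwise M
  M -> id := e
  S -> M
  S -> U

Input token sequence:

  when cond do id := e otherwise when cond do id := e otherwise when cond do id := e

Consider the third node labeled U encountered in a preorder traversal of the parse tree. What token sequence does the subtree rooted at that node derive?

[S [U when cond do [M id := e] otherwise [U when cond do [M id := e] otherwise [U when cond do [S [M id := e]]]]]]

when cond do id := e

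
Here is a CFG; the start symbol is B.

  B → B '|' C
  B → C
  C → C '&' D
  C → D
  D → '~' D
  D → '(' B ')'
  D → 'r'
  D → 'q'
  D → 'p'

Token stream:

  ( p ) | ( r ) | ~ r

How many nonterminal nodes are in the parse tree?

16

[B [B [B [C [D ( [B [C [D p]]] )]]] | [C [D ( [B [C [D r]]] )]]] | [C [D ~ [D r]]]]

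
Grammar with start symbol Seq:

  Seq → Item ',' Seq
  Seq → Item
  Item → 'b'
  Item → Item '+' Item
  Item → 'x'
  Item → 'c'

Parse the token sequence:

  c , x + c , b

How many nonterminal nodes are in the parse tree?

[Seq [Item c] , [Seq [Item [Item x] + [Item c]] , [Seq [Item b]]]]

8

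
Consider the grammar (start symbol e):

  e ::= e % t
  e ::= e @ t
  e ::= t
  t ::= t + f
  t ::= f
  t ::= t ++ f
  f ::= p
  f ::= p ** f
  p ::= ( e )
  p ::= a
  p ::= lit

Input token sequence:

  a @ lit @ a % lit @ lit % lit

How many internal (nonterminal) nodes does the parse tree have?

[e [e [e [e [e [e [t [f [p a]]]] @ [t [f [p lit]]]] @ [t [f [p a]]]] % [t [f [p lit]]]] @ [t [f [p lit]]]] % [t [f [p lit]]]]

24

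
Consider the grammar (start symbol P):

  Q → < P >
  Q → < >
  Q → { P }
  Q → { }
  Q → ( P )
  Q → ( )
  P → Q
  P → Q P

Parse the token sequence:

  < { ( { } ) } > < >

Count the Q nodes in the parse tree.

[P [Q < [P [Q { [P [Q ( [P [Q { }]] )]] }]] >] [P [Q < >]]]

5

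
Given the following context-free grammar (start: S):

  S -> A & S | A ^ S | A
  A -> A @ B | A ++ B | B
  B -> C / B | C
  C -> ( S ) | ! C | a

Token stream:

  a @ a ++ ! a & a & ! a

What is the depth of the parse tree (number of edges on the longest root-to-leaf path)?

[S [A [A [A [B [C a]]] @ [B [C a]]] ++ [B [C ! [C a]]]] & [S [A [B [C a]]] & [S [A [B [C ! [C a]]]]]]]

7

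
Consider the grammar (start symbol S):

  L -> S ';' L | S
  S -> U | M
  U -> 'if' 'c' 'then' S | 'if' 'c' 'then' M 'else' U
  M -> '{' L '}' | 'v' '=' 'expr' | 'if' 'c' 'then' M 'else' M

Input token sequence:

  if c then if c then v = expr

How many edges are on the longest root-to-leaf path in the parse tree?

[S [U if c then [S [U if c then [S [M v = expr]]]]]]

6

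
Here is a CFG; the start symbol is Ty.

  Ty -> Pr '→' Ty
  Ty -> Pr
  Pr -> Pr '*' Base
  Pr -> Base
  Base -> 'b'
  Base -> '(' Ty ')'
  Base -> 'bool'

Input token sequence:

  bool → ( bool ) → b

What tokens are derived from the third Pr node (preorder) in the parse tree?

bool

[Ty [Pr [Base bool]] → [Ty [Pr [Base ( [Ty [Pr [Base bool]]] )]] → [Ty [Pr [Base b]]]]]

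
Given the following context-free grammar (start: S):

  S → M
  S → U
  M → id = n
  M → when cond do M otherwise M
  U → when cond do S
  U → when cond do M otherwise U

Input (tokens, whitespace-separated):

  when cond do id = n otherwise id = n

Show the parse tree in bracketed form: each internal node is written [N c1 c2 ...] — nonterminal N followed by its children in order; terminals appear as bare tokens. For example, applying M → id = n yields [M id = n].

[S [M when cond do [M id = n] otherwise [M id = n]]]

S
M
when cond do M otherwise M
when cond do id = n otherwise M
when cond do id = n otherwise id = n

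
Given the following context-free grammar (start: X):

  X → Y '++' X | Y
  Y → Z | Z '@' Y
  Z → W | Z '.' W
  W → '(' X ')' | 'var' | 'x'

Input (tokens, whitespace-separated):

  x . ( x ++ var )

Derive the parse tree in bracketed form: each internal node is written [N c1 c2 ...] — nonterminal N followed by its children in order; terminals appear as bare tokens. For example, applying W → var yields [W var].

X
Y
Z
Z . W
W . W
x . W
x . ( X )
x . ( Y ++ X )
x . ( Z ++ X )
x . ( W ++ X )
x . ( x ++ X )
x . ( x ++ Y )
x . ( x ++ Z )
x . ( x ++ W )
x . ( x ++ var )

[X [Y [Z [Z [W x]] . [W ( [X [Y [Z [W x]]] ++ [X [Y [Z [W var]]]]] )]]]]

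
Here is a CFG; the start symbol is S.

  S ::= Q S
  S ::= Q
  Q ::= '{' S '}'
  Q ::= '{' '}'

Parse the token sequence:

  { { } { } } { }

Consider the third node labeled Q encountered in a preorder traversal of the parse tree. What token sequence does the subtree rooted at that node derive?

{ }

[S [Q { [S [Q { }] [S [Q { }]]] }] [S [Q { }]]]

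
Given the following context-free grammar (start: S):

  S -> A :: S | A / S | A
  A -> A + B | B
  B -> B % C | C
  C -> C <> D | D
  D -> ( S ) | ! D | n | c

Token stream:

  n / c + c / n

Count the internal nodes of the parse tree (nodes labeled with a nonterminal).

[S [A [B [C [D n]]]] / [S [A [A [B [C [D c]]]] + [B [C [D c]]]] / [S [A [B [C [D n]]]]]]]

19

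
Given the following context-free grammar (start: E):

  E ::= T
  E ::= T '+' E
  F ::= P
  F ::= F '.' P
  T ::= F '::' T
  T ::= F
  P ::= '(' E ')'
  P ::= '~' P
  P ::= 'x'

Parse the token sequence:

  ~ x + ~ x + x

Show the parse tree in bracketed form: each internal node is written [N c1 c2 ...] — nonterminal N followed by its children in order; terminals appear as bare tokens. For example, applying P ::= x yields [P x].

[E [T [F [P ~ [P x]]]] + [E [T [F [P ~ [P x]]]] + [E [T [F [P x]]]]]]

E
T + E
F + E
P + E
~ P + E
~ x + E
~ x + T + E
~ x + F + E
~ x + P + E
~ x + ~ P + E
~ x + ~ x + E
~ x + ~ x + T
~ x + ~ x + F
~ x + ~ x + P
~ x + ~ x + x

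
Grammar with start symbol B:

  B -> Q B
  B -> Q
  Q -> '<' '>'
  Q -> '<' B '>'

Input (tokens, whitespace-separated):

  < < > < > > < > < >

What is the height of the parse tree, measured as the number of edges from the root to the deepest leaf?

[B [Q < [B [Q < >] [B [Q < >]]] >] [B [Q < >] [B [Q < >]]]]

5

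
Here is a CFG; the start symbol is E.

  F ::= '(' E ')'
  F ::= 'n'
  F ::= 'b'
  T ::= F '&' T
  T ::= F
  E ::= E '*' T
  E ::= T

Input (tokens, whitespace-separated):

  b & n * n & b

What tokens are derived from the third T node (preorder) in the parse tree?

n & b

[E [E [T [F b] & [T [F n]]]] * [T [F n] & [T [F b]]]]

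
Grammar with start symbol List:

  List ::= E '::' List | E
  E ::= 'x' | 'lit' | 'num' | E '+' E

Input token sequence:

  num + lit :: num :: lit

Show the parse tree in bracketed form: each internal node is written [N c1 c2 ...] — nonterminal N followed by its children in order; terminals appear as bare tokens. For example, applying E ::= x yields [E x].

List
E :: List
E + E :: List
num + E :: List
num + lit :: List
num + lit :: E :: List
num + lit :: num :: List
num + lit :: num :: E
num + lit :: num :: lit

[List [E [E num] + [E lit]] :: [List [E num] :: [List [E lit]]]]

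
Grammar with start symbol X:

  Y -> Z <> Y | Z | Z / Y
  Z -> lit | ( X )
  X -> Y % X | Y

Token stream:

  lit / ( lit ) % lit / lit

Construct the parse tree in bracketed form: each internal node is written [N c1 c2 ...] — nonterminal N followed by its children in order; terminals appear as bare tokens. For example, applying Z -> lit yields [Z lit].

[X [Y [Z lit] / [Y [Z ( [X [Y [Z lit]]] )]]] % [X [Y [Z lit] / [Y [Z lit]]]]]

X
Y % X
Z / Y % X
lit / Y % X
lit / Z % X
lit / ( X ) % X
lit / ( Y ) % X
lit / ( Z ) % X
lit / ( lit ) % X
lit / ( lit ) % Y
lit / ( lit ) % Z / Y
lit / ( lit ) % lit / Y
lit / ( lit ) % lit / Z
lit / ( lit ) % lit / lit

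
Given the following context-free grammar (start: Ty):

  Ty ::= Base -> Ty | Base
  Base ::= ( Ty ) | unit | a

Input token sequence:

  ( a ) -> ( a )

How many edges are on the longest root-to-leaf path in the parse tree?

[Ty [Base ( [Ty [Base a]] )] -> [Ty [Base ( [Ty [Base a]] )]]]

5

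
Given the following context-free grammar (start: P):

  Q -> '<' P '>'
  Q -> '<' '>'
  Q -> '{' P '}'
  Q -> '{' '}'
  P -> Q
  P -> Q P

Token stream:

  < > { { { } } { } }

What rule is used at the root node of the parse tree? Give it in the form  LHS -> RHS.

[P [Q < >] [P [Q { [P [Q { [P [Q { }]] }] [P [Q { }]]] }]]]

P -> Q P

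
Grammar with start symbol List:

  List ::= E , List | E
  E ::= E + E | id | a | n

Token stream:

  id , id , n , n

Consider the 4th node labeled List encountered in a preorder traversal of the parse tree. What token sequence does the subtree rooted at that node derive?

[List [E id] , [List [E id] , [List [E n] , [List [E n]]]]]

n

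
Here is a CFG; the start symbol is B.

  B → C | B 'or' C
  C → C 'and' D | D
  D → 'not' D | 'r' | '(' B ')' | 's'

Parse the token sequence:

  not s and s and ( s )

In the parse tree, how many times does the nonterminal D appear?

[B [C [C [C [D not [D s]]] and [D s]] and [D ( [B [C [D s]]] )]]]

5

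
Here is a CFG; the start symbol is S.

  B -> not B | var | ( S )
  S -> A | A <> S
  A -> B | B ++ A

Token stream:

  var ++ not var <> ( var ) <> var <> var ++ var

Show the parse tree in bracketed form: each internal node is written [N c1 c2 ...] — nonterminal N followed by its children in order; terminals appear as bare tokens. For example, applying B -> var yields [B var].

S
A <> S
B ++ A <> S
var ++ A <> S
var ++ B <> S
var ++ not B <> S
var ++ not var <> S
var ++ not var <> A <> S
var ++ not var <> B <> S
var ++ not var <> ( S ) <> S
var ++ not var <> ( A ) <> S
var ++ not var <> ( B ) <> S
var ++ not var <> ( var ) <> S
var ++ not var <> ( var ) <> A <> S
var ++ not var <> ( var ) <> B <> S
var ++ not var <> ( var ) <> var <> S
var ++ not var <> ( var ) <> var <> A
var ++ not var <> ( var ) <> var <> B ++ A
var ++ not var <> ( var ) <> var <> var ++ A
var ++ not var <> ( var ) <> var <> var ++ B
var ++ not var <> ( var ) <> var <> var ++ var

[S [A [B var] ++ [A [B not [B var]]]] <> [S [A [B ( [S [A [B var]]] )]] <> [S [A [B var]] <> [S [A [B var] ++ [A [B var]]]]]]]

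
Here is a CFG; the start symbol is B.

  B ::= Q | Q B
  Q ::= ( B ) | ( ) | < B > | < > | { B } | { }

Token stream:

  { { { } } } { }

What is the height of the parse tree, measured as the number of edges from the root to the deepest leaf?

6

[B [Q { [B [Q { [B [Q { }]] }]] }] [B [Q { }]]]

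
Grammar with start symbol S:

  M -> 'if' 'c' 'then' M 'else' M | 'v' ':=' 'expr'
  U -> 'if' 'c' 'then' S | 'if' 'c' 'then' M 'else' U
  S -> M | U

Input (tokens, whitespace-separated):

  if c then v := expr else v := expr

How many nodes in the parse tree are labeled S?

1

[S [M if c then [M v := expr] else [M v := expr]]]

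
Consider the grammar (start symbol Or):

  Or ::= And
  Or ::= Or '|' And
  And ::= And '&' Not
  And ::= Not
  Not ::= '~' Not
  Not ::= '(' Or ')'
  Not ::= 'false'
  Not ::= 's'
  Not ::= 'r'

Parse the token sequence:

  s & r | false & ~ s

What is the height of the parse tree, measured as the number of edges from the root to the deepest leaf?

[Or [Or [And [And [Not s]] & [Not r]]] | [And [And [Not false]] & [Not ~ [Not s]]]]

5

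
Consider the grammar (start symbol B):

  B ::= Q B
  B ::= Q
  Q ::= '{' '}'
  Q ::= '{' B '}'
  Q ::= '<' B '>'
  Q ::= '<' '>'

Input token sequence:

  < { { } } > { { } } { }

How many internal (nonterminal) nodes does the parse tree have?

[B [Q < [B [Q { [B [Q { }]] }]] >] [B [Q { [B [Q { }]] }] [B [Q { }]]]]

12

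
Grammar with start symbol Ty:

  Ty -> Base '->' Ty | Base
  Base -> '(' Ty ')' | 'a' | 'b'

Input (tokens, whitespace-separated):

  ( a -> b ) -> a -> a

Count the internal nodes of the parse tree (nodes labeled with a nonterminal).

10

[Ty [Base ( [Ty [Base a] -> [Ty [Base b]]] )] -> [Ty [Base a] -> [Ty [Base a]]]]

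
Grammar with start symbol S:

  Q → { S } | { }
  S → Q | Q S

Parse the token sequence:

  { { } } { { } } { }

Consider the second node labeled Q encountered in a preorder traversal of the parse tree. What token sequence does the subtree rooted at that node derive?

[S [Q { [S [Q { }]] }] [S [Q { [S [Q { }]] }] [S [Q { }]]]]

{ }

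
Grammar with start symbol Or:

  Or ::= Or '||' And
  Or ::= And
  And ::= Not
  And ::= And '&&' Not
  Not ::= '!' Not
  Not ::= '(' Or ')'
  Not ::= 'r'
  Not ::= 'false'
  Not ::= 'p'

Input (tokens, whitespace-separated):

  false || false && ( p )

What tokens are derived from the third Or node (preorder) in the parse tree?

p

[Or [Or [And [Not false]]] || [And [And [Not false]] && [Not ( [Or [And [Not p]]] )]]]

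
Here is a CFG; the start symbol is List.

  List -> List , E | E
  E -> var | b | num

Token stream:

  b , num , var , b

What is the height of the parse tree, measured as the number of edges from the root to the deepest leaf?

[List [List [List [List [E b]] , [E num]] , [E var]] , [E b]]

5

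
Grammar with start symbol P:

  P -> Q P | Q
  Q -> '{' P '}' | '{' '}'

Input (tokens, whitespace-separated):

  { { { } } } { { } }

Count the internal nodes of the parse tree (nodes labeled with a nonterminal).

10

[P [Q { [P [Q { [P [Q { }]] }]] }] [P [Q { [P [Q { }]] }]]]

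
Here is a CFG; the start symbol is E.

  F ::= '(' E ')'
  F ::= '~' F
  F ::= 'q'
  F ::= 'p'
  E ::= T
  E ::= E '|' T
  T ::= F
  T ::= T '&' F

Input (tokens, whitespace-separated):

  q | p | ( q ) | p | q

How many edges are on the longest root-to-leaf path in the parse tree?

8

[E [E [E [E [E [T [F q]]] | [T [F p]]] | [T [F ( [E [T [F q]]] )]]] | [T [F p]]] | [T [F q]]]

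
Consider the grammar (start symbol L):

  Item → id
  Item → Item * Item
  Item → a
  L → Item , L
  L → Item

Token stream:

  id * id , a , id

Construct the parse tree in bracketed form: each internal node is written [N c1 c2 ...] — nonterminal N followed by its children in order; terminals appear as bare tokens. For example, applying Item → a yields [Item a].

[L [Item [Item id] * [Item id]] , [L [Item a] , [L [Item id]]]]

L
Item , L
Item * Item , L
id * Item , L
id * id , L
id * id , Item , L
id * id , a , L
id * id , a , Item
id * id , a , id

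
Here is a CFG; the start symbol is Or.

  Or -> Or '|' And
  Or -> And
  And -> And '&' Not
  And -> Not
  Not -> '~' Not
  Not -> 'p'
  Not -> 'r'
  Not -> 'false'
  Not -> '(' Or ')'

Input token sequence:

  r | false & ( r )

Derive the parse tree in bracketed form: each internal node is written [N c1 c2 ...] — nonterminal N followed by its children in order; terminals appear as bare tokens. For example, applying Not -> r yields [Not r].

Or
Or | And
And | And
Not | And
r | And
r | And & Not
r | Not & Not
r | false & Not
r | false & ( Or )
r | false & ( And )
r | false & ( Not )
r | false & ( r )

[Or [Or [And [Not r]]] | [And [And [Not false]] & [Not ( [Or [And [Not r]]] )]]]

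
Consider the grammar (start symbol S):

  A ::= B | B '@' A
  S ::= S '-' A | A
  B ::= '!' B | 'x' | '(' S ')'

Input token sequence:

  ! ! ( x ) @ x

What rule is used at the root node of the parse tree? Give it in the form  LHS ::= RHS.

[S [A [B ! [B ! [B ( [S [A [B x]]] )]]] @ [A [B x]]]]

S ::= A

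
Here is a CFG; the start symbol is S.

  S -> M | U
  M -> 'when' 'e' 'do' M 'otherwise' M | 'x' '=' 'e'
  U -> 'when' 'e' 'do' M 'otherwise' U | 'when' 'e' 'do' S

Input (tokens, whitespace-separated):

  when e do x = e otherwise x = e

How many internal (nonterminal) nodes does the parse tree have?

4

[S [M when e do [M x = e] otherwise [M x = e]]]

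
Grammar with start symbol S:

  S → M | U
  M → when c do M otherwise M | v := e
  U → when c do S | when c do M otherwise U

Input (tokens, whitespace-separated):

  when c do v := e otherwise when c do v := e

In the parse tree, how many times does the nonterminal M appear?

[S [U when c do [M v := e] otherwise [U when c do [S [M v := e]]]]]

2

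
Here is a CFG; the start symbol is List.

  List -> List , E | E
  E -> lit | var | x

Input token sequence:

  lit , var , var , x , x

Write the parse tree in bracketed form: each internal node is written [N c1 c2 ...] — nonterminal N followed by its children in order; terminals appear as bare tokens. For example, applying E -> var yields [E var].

[List [List [List [List [List [E lit]] , [E var]] , [E var]] , [E x]] , [E x]]

List
List , E
List , E , E
List , E , E , E
List , E , E , E , E
E , E , E , E , E
lit , E , E , E , E
lit , var , E , E , E
lit , var , var , E , E
lit , var , var , x , E
lit , var , var , x , x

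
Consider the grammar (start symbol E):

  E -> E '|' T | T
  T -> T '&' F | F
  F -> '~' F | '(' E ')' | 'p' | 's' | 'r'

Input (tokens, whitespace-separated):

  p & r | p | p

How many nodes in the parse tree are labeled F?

4

[E [E [E [T [T [F p]] & [F r]]] | [T [F p]]] | [T [F p]]]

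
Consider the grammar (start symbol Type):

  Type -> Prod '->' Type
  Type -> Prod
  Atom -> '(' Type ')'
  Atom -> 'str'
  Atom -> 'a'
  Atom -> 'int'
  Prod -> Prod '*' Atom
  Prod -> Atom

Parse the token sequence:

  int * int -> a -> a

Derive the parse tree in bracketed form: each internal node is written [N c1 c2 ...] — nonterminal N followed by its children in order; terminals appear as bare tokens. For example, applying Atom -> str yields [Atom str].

Type
Prod -> Type
Prod * Atom -> Type
Atom * Atom -> Type
int * Atom -> Type
int * int -> Type
int * int -> Prod -> Type
int * int -> Atom -> Type
int * int -> a -> Type
int * int -> a -> Prod
int * int -> a -> Atom
int * int -> a -> a

[Type [Prod [Prod [Atom int]] * [Atom int]] -> [Type [Prod [Atom a]] -> [Type [Prod [Atom a]]]]]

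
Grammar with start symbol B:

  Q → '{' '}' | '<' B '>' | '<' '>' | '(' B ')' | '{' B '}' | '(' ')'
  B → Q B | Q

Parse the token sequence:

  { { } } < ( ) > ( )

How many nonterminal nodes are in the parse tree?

[B [Q { [B [Q { }]] }] [B [Q < [B [Q ( )]] >] [B [Q ( )]]]]

10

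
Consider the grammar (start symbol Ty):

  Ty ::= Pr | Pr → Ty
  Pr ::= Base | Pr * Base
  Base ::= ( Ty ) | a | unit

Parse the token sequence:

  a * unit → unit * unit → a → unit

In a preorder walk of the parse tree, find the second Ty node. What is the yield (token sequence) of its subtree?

unit * unit → a → unit

[Ty [Pr [Pr [Base a]] * [Base unit]] → [Ty [Pr [Pr [Base unit]] * [Base unit]] → [Ty [Pr [Base a]] → [Ty [Pr [Base unit]]]]]]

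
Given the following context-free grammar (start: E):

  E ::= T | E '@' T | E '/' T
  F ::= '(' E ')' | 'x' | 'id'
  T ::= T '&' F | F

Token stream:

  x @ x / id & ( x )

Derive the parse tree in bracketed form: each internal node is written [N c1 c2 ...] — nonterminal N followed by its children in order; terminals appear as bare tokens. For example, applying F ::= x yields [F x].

[E [E [E [T [F x]]] @ [T [F x]]] / [T [T [F id]] & [F ( [E [T [F x]]] )]]]

E
E / T
E @ T / T
T @ T / T
F @ T / T
x @ T / T
x @ F / T
x @ x / T
x @ x / T & F
x @ x / F & F
x @ x / id & F
x @ x / id & ( E )
x @ x / id & ( T )
x @ x / id & ( F )
x @ x / id & ( x )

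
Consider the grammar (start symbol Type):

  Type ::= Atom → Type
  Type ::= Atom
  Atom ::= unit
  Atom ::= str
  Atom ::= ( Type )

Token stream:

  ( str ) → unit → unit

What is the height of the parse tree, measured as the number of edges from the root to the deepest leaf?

4

[Type [Atom ( [Type [Atom str]] )] → [Type [Atom unit] → [Type [Atom unit]]]]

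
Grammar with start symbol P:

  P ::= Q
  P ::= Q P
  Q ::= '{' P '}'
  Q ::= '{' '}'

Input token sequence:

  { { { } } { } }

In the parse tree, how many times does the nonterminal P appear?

4

[P [Q { [P [Q { [P [Q { }]] }] [P [Q { }]]] }]]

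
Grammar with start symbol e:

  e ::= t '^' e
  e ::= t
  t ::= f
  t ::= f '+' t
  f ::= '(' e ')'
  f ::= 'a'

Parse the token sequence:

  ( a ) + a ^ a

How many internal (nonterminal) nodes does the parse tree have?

[e [t [f ( [e [t [f a]]] )] + [t [f a]]] ^ [e [t [f a]]]]

11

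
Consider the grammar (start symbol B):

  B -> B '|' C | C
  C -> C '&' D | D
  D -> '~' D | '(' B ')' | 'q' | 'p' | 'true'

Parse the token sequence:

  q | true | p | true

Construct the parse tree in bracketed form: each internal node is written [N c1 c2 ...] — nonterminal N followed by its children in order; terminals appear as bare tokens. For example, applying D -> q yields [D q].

B
B | C
B | C | C
B | C | C | C
C | C | C | C
D | C | C | C
q | C | C | C
q | D | C | C
q | true | C | C
q | true | D | C
q | true | p | C
q | true | p | D
q | true | p | true

[B [B [B [B [C [D q]]] | [C [D true]]] | [C [D p]]] | [C [D true]]]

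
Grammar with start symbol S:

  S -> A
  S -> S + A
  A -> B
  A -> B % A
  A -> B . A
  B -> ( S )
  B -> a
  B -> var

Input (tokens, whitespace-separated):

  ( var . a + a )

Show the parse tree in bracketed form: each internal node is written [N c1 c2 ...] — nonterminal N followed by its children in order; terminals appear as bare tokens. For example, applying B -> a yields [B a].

S
A
B
( S )
( S + A )
( A + A )
( B . A + A )
( var . A + A )
( var . B + A )
( var . a + A )
( var . a + B )
( var . a + a )

[S [A [B ( [S [S [A [B var] . [A [B a]]]] + [A [B a]]] )]]]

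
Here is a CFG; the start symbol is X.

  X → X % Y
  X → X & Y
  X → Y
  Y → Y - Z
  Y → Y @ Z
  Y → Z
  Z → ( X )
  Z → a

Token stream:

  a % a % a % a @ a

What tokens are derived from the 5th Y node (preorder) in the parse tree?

a

[X [X [X [X [Y [Z a]]] % [Y [Z a]]] % [Y [Z a]]] % [Y [Y [Z a]] @ [Z a]]]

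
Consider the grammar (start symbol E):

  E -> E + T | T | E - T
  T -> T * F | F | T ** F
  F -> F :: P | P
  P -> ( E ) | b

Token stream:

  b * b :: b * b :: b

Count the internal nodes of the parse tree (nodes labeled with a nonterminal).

[E [T [T [T [F [P b]]] * [F [F [P b]] :: [P b]]] * [F [F [P b]] :: [P b]]]]

14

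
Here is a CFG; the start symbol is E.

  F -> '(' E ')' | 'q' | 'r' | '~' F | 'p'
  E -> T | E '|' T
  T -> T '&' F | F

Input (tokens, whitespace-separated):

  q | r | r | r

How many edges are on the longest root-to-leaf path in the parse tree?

[E [E [E [E [T [F q]]] | [T [F r]]] | [T [F r]]] | [T [F r]]]

6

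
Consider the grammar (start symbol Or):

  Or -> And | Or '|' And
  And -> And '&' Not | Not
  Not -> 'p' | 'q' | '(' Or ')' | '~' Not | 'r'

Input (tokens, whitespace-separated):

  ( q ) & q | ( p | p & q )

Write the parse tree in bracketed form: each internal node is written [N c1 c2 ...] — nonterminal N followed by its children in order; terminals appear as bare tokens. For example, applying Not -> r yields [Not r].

Or
Or | And
And | And
And & Not | And
Not & Not | And
( Or ) & Not | And
( And ) & Not | And
( Not ) & Not | And
( q ) & Not | And
( q ) & q | And
( q ) & q | Not
( q ) & q | ( Or )
( q ) & q | ( Or | And )
( q ) & q | ( And | And )
( q ) & q | ( Not | And )
( q ) & q | ( p | And )
( q ) & q | ( p | And & Not )
( q ) & q | ( p | Not & Not )
( q ) & q | ( p | p & Not )
( q ) & q | ( p | p & q )

[Or [Or [And [And [Not ( [Or [And [Not q]]] )]] & [Not q]]] | [And [Not ( [Or [Or [And [Not p]]] | [And [And [Not p]] & [Not q]]] )]]]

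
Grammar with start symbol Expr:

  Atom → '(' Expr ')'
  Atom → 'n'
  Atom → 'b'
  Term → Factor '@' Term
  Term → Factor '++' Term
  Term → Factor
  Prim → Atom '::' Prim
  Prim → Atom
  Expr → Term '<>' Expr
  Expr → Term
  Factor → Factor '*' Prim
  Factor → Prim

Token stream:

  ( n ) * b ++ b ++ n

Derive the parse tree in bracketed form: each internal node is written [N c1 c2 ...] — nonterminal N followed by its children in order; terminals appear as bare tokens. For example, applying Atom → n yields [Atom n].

Expr
Term
Factor ++ Term
Factor * Prim ++ Term
Prim * Prim ++ Term
Atom * Prim ++ Term
( Expr ) * Prim ++ Term
( Term ) * Prim ++ Term
( Factor ) * Prim ++ Term
( Prim ) * Prim ++ Term
( Atom ) * Prim ++ Term
( n ) * Prim ++ Term
( n ) * Atom ++ Term
( n ) * b ++ Term
( n ) * b ++ Factor ++ Term
( n ) * b ++ Prim ++ Term
( n ) * b ++ Atom ++ Term
( n ) * b ++ b ++ Term
( n ) * b ++ b ++ Factor
( n ) * b ++ b ++ Prim
( n ) * b ++ b ++ Atom
( n ) * b ++ b ++ n

[Expr [Term [Factor [Factor [Prim [Atom ( [Expr [Term [Factor [Prim [Atom n]]]]] )]]] * [Prim [Atom b]]] ++ [Term [Factor [Prim [Atom b]]] ++ [Term [Factor [Prim [Atom n]]]]]]]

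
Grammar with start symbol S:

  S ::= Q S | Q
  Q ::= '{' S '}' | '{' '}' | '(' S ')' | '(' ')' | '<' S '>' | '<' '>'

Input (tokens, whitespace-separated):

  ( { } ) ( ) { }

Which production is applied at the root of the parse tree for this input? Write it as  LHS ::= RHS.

S ::= Q S

[S [Q ( [S [Q { }]] )] [S [Q ( )] [S [Q { }]]]]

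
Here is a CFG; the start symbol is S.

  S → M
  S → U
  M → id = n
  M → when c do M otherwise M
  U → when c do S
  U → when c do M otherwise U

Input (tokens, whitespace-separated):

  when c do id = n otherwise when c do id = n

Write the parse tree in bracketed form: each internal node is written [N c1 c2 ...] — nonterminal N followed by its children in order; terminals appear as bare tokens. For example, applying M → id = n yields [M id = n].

S
U
when c do M otherwise U
when c do id = n otherwise U
when c do id = n otherwise when c do S
when c do id = n otherwise when c do M
when c do id = n otherwise when c do id = n

[S [U when c do [M id = n] otherwise [U when c do [S [M id = n]]]]]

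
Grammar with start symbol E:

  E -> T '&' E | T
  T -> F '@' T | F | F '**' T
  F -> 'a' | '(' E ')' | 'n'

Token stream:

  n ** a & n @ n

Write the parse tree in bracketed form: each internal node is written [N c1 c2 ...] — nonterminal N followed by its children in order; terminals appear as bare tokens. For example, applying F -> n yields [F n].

[E [T [F n] ** [T [F a]]] & [E [T [F n] @ [T [F n]]]]]

E
T & E
F ** T & E
n ** T & E
n ** F & E
n ** a & E
n ** a & T
n ** a & F @ T
n ** a & n @ T
n ** a & n @ F
n ** a & n @ n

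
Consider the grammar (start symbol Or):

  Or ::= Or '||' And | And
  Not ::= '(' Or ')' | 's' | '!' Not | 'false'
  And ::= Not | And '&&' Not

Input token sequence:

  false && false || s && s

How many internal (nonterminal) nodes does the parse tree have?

[Or [Or [And [And [Not false]] && [Not false]]] || [And [And [Not s]] && [Not s]]]

10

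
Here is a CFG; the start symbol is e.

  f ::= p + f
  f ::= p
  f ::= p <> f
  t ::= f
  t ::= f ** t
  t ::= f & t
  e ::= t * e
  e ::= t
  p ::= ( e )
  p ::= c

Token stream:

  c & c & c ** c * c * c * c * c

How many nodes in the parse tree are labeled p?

[e [t [f [p c]] & [t [f [p c]] & [t [f [p c]] ** [t [f [p c]]]]]] * [e [t [f [p c]]] * [e [t [f [p c]]] * [e [t [f [p c]]] * [e [t [f [p c]]]]]]]]

8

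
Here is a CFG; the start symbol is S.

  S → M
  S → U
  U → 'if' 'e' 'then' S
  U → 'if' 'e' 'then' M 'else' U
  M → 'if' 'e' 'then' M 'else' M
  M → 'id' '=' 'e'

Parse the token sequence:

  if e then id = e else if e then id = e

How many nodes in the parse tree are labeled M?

2

[S [U if e then [M id = e] else [U if e then [S [M id = e]]]]]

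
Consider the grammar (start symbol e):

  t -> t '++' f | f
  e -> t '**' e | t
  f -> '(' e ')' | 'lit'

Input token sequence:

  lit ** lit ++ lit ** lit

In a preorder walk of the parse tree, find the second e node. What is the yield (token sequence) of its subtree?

lit ++ lit ** lit

[e [t [f lit]] ** [e [t [t [f lit]] ++ [f lit]] ** [e [t [f lit]]]]]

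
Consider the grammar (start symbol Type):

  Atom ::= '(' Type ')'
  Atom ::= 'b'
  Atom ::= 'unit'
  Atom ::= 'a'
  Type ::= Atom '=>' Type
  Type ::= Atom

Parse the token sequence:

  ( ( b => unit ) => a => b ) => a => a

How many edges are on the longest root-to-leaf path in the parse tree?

[Type [Atom ( [Type [Atom ( [Type [Atom b] => [Type [Atom unit]]] )] => [Type [Atom a] => [Type [Atom b]]]] )] => [Type [Atom a] => [Type [Atom a]]]]

7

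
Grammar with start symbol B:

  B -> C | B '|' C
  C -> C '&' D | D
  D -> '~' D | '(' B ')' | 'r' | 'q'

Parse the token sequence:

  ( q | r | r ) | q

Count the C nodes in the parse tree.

[B [B [C [D ( [B [B [B [C [D q]]] | [C [D r]]] | [C [D r]]] )]]] | [C [D q]]]

5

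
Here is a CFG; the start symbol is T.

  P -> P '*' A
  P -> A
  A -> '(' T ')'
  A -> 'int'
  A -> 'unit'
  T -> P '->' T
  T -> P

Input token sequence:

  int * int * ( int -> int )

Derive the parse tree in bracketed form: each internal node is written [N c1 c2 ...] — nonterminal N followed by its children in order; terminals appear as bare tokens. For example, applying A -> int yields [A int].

[T [P [P [P [A int]] * [A int]] * [A ( [T [P [A int]] -> [T [P [A int]]]] )]]]

T
P
P * A
P * A * A
A * A * A
int * A * A
int * int * A
int * int * ( T )
int * int * ( P -> T )
int * int * ( A -> T )
int * int * ( int -> T )
int * int * ( int -> P )
int * int * ( int -> A )
int * int * ( int -> int )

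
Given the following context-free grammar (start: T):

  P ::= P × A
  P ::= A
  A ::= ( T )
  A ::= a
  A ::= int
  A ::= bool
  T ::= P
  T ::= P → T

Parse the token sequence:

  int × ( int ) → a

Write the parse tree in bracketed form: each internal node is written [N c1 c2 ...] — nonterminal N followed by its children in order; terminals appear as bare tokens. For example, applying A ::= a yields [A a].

T
P → T
P × A → T
A × A → T
int × A → T
int × ( T ) → T
int × ( P ) → T
int × ( A ) → T
int × ( int ) → T
int × ( int ) → P
int × ( int ) → A
int × ( int ) → a

[T [P [P [A int]] × [A ( [T [P [A int]]] )]] → [T [P [A a]]]]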